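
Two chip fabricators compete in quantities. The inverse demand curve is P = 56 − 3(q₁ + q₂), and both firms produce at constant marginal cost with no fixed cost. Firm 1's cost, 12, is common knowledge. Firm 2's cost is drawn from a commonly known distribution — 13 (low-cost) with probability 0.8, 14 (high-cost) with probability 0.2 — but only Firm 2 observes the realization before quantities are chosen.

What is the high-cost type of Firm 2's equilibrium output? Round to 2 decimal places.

Each type of Firm 2 best-responds to q₁; Firm 1 best-responds to the expected q₂ over Firm 2's types.
Firm 2 with cost c maximizes (56 − 3(q₁+q₂) − c)·q₂, giving q₂(c) = (56 − c − 3q₁)/6.
E[c₂] = 0.8·13 + 0.2·14 = 13.2
Firm 1's FOC against E[q₂] yields q₁ = (56 − 2·12 + E[c₂])/9 = (56 − 24 + 13.2)/9 = 5.02222.
q₂(high-cost) = (56 − 14 − 3·5.02222)/6 = 4.48889.

4.49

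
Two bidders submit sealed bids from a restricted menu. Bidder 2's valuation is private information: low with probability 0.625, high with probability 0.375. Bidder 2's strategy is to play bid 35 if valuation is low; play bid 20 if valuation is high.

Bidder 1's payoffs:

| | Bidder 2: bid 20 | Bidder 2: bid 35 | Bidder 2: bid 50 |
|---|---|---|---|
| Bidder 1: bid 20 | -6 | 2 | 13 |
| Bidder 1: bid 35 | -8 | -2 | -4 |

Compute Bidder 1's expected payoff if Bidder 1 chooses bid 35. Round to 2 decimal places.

-4.25

E[bid 35] = 0.625·(-2) + 0.375·(-8) = (-1.25) + (-3) = -4.25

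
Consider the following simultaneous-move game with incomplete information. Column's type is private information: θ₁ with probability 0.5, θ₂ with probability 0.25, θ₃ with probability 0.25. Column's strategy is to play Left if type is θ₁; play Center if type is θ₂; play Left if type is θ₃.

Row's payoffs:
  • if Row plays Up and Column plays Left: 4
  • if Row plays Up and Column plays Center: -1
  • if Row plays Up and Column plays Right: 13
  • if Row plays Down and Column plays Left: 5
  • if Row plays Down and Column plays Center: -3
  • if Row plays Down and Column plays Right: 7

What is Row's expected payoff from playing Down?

3

Take the expectation over Column's type, weighting each type's action by its prior probability.
E[Down] = 0.5·5 + 0.25·(-3) + 0.25·5 = 2.5 + (-0.75) + 1.25 = 3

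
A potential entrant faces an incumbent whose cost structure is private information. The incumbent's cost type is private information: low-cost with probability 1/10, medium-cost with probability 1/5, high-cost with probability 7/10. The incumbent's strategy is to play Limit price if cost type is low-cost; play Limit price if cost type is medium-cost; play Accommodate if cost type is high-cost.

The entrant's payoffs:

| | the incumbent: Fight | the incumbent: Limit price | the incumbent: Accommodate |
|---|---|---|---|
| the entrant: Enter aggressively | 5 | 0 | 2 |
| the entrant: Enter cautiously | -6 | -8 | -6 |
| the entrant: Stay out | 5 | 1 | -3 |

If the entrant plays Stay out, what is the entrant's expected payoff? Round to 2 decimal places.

-1.80

Take the expectation over the incumbent's cost type, weighting each type's action by its prior probability.
E[Stay out] = 1/10·1 + 1/5·1 + 7/10·(-3) = 1/10 + 1/5 + (-21/10) = -9/5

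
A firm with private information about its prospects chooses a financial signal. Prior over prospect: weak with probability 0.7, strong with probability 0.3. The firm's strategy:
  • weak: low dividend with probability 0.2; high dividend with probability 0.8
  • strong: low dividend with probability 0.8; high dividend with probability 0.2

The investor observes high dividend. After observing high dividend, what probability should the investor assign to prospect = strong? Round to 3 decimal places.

0.097

P(high dividend) = 0.7·0.8 + 0.3·0.2 = 0.62
P(strong | high dividend) = (0.3·0.2) / 0.62 = 0.06 / 0.62 = 0.0967742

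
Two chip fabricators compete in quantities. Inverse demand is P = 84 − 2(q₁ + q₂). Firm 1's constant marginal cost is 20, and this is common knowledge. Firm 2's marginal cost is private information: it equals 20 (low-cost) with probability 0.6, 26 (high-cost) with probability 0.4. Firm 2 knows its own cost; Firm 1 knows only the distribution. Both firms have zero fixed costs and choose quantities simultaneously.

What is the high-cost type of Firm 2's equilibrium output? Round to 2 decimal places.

Firm 2 with cost c maximizes (84 − 2(q₁+q₂) − c)·q₂, giving q₂(c) = (84 − c − 2q₁)/4.
E[c₂] = 0.6·20 + 0.4·26 = 22.4
Firm 1's FOC against E[q₂] yields q₁ = (84 − 2·20 + E[c₂])/6 = (84 − 40 + 22.4)/6 = 11.0667.
q₂(high-cost) = (84 − 26 − 2·11.0667)/4 = 8.96667.

8.97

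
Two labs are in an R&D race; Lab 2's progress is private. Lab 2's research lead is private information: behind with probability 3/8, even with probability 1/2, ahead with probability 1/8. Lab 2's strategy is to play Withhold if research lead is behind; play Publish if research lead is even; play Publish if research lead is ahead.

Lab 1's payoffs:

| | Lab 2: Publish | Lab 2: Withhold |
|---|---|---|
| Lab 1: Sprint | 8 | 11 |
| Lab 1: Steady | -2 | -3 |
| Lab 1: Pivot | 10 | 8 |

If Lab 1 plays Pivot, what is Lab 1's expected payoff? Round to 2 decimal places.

9.25

E[Pivot] = 3/8·8 + 1/2·10 + 1/8·10 = 3 + 5 + 5/4 = 37/4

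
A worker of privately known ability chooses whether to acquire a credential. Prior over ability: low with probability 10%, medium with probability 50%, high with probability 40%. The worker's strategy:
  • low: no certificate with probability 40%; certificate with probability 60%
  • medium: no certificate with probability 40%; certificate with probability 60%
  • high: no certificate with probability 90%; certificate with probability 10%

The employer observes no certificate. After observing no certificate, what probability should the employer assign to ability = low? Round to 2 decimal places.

Apply Bayes' rule using the sender's strategy as the likelihood.
P(no certificate) = 0.1·0.4 + 0.5·0.4 + 0.4·0.9 = 0.6
P(low | no certificate) = (0.1·0.4) / 0.6 = 0.04 / 0.6 = 0.0666667

0.07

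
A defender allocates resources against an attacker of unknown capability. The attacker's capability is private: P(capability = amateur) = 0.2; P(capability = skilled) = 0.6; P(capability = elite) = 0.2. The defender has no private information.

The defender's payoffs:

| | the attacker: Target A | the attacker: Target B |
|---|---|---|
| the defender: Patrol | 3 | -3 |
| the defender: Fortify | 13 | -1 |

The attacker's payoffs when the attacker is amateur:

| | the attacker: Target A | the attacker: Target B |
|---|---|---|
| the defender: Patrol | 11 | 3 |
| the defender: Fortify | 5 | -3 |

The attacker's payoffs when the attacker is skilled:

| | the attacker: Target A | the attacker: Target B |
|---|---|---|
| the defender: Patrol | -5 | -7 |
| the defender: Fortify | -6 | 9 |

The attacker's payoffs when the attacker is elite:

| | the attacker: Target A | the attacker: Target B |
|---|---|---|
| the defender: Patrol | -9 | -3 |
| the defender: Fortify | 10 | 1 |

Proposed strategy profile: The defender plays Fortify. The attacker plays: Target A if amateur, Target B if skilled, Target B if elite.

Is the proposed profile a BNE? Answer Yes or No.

The defender plays Fortify: E[Fortify] = 0.2·(13) + 0.6·(-1) + 0.2·(-1) = 1.8; E[Patrol] = -1.8. Best-responding. ✓
The attacker (capability amateur), facing Fortify: Target A gives 5, Target B gives -3. Proposed Target A is best. ✓
The attacker (capability skilled), facing Fortify: Target A gives -6, Target B gives 9. Proposed Target B is best. ✓
The attacker (capability elite), facing Fortify: Target A gives 10, Target B gives 1. Proposed Target B is not best — profitable deviation exists. ✗

No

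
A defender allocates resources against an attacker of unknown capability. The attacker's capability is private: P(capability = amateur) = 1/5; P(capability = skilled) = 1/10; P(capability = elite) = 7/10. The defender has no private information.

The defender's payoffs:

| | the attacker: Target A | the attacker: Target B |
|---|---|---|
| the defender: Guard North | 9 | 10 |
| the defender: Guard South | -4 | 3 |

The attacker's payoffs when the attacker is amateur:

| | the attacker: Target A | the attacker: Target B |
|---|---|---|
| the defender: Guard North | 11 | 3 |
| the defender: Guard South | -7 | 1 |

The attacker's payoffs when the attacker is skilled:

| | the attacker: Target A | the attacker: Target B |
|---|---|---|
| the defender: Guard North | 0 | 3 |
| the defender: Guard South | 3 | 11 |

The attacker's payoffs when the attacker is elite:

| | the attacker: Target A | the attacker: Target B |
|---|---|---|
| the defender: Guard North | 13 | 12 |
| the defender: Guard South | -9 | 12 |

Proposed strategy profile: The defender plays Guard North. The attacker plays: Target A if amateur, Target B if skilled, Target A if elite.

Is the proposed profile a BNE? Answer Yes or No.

The defender plays Guard North: E[Guard North] = 1/5·(9) + 1/10·(10) + 7/10·(9) = 91/10; E[Guard South] = -33/10. Best-responding. ✓
The attacker (capability amateur), facing Guard North: Target A gives 11, Target B gives 3. Proposed Target A is best. ✓
The attacker (capability skilled), facing Guard North: Target A gives 0, Target B gives 3. Proposed Target B is best. ✓
The attacker (capability elite), facing Guard North: Target A gives 13, Target B gives 12. Proposed Target A is best. ✓

Yes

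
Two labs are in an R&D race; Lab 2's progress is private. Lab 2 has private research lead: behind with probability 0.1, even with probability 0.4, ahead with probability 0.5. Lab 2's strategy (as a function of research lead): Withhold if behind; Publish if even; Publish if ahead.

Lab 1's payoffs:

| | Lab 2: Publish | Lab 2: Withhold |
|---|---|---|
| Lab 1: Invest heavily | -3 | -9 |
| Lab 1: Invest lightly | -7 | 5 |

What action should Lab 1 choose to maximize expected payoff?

E[Invest heavily] = 0.1·(-9) + 0.4·(-3) + 0.5·(-3) = -3.6
E[Invest lightly] = 0.1·(5) + 0.4·(-7) + 0.5·(-7) = -5.8
Best response: Invest heavily (-3.6 is the largest).

Invest heavily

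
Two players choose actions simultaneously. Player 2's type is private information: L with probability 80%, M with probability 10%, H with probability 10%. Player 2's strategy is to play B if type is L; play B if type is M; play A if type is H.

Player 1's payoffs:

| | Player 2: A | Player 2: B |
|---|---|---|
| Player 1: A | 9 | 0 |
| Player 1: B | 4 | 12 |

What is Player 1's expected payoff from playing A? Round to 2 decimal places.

Take the expectation over Player 2's type, weighting each type's action by its prior probability.
E[A] = 0.8·0 + 0.1·0 + 0.1·9 = 0 + 0 + 0.9 = 0.9

0.90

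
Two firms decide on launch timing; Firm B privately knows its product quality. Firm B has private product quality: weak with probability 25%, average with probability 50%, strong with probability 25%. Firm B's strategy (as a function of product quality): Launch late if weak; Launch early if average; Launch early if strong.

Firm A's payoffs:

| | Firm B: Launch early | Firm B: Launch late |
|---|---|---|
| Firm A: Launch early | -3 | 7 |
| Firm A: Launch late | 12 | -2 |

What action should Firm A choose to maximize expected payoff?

Launch late

Compute Firm A's expected payoff for each action, taking the expectation over Firm B's type.
E[Launch early] = 0.25·(7) + 0.5·(-3) + 0.25·(-3) = -0.5
E[Launch late] = 0.25·(-2) + 0.5·(12) + 0.25·(12) = 8.5
Best response: Launch late (8.5 is the largest).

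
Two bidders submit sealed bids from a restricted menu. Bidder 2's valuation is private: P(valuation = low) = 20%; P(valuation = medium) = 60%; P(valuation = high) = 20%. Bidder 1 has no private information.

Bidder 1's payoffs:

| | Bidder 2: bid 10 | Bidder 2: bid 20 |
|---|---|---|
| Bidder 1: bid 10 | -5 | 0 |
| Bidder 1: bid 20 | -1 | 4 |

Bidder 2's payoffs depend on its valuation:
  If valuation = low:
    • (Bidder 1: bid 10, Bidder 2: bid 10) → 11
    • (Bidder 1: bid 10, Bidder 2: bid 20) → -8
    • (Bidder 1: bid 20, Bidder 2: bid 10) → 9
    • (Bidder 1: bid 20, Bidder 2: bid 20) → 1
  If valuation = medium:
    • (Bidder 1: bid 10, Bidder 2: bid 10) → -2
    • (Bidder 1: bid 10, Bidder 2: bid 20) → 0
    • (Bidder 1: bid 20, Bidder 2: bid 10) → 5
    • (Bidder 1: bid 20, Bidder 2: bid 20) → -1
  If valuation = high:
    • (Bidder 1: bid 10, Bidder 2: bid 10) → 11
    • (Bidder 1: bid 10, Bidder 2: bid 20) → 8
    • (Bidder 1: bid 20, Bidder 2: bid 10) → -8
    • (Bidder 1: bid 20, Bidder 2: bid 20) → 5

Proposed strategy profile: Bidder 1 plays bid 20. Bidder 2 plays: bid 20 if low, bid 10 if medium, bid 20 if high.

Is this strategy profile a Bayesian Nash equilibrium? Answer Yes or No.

No

Bidder 1 plays bid 20: E[bid 20] = 0.2·(4) + 0.6·(-1) + 0.2·(4) = 1; E[bid 10] = -3. Best-responding. ✓
Bidder 2 (valuation low), facing bid 20: bid 10 gives 9, bid 20 gives 1. Proposed bid 20 is not best — profitable deviation exists. ✗
Bidder 2 (valuation medium), facing bid 20: bid 10 gives 5, bid 20 gives -1. Proposed bid 10 is best. ✓
Bidder 2 (valuation high), facing bid 20: bid 10 gives -8, bid 20 gives 5. Proposed bid 20 is best. ✓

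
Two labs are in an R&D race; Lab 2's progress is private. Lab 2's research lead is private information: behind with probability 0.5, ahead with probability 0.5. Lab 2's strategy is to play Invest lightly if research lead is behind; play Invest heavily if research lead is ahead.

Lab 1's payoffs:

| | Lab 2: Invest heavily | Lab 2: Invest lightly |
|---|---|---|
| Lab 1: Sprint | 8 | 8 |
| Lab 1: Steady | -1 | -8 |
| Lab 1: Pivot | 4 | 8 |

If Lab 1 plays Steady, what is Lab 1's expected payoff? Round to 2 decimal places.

E[Steady] = 0.5·(-8) + 0.5·(-1) = (-4) + (-0.5) = -4.5

-4.50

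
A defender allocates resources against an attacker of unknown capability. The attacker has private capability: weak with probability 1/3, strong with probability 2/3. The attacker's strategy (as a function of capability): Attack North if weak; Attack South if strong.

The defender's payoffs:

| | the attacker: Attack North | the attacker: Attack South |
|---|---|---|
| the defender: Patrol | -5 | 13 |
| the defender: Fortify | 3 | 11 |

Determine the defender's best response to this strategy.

Fortify

E[Patrol] = 1/3·(-5) + 2/3·(13) = 7
E[Fortify] = 1/3·(3) + 2/3·(11) = 25/3
Best response: Fortify (25/3 is the largest).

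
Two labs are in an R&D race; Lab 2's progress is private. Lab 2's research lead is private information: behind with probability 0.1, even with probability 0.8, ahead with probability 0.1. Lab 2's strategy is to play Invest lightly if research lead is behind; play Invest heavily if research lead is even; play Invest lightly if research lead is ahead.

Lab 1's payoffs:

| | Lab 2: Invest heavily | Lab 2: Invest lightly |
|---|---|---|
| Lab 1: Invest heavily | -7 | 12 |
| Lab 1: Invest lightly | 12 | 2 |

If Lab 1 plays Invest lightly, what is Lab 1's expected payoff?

E[Invest lightly] = 0.1·2 + 0.8·12 + 0.1·2 = 0.2 + 9.6 + 0.2 = 10

10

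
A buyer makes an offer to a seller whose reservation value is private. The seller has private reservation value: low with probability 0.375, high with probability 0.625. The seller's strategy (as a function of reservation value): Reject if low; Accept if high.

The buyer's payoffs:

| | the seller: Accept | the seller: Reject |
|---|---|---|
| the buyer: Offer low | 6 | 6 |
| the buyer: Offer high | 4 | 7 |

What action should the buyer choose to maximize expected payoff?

Compute the buyer's expected payoff for each action, taking the expectation over the seller's type.
E[Offer low] = 0.375·(6) + 0.625·(6) = 6
E[Offer high] = 0.375·(7) + 0.625·(4) = 5.125
Best response: Offer low (6 is the largest).

Offer low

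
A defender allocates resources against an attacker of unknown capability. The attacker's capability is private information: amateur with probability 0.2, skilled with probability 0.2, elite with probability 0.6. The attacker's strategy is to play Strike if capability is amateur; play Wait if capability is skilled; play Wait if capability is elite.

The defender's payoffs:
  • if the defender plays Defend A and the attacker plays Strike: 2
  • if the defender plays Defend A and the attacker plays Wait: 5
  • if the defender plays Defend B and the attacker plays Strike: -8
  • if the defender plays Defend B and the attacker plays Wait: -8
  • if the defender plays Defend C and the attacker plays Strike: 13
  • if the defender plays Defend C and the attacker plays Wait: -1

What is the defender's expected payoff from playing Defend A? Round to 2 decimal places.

4.40

Take the expectation over the attacker's capability, weighting each type's action by its prior probability.
E[Defend A] = 0.2·2 + 0.2·5 + 0.6·5 = 0.4 + 1 + 3 = 4.4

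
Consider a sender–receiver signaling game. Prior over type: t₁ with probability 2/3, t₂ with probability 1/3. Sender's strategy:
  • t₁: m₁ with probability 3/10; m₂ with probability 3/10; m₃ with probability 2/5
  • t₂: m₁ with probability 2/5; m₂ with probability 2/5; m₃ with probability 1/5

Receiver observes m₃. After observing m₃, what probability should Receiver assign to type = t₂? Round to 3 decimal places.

0.200

P(m₃) = (2/3)·(2/5) + (1/3)·(1/5) = 1/3
P(t₂ | m₃) = ((1/3)·(1/5)) / (1/3) = (1/15) / (1/3) = 1/5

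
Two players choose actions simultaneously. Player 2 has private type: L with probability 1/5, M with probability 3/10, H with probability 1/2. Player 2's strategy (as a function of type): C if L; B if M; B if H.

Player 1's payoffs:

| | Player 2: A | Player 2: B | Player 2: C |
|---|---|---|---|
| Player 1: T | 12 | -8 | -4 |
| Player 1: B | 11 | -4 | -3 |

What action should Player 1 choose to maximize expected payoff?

B

Compute Player 1's expected payoff for each action, taking the expectation over Player 2's type.
E[T] = 1/5·(-4) + 3/10·(-8) + 1/2·(-8) = -36/5
E[B] = 1/5·(-3) + 3/10·(-4) + 1/2·(-4) = -19/5
Best response: B (-19/5 is the largest).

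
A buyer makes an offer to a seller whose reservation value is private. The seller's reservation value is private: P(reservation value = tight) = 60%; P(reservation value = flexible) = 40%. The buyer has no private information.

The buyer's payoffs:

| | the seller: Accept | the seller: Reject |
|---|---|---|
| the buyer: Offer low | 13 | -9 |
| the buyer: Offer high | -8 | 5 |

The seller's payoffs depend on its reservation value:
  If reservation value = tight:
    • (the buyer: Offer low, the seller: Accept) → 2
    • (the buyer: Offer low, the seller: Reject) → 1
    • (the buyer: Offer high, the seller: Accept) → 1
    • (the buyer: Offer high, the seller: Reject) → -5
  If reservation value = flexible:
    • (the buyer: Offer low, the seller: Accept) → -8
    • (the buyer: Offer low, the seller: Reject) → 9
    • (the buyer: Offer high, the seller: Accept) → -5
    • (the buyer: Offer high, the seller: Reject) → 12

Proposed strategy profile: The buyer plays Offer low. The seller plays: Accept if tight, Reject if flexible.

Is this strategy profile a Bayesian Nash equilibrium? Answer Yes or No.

The buyer plays Offer low: E[Offer low] = 0.6·(13) + 0.4·(-9) = 4.2; E[Offer high] = -2.8. Best-responding. ✓
The seller (reservation value tight), facing Offer low: Accept gives 2, Reject gives 1. Proposed Accept is best. ✓
The seller (reservation value flexible), facing Offer low: Accept gives -8, Reject gives 9. Proposed Reject is best. ✓

Yes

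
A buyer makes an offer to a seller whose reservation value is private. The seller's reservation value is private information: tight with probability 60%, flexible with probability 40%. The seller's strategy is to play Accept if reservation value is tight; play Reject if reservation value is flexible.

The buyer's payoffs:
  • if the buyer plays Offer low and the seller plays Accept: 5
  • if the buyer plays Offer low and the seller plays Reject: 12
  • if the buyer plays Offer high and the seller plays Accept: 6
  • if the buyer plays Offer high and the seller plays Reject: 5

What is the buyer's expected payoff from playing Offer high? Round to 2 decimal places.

5.60

E[Offer high] = 0.6·6 + 0.4·5 = 3.6 + 2 = 5.6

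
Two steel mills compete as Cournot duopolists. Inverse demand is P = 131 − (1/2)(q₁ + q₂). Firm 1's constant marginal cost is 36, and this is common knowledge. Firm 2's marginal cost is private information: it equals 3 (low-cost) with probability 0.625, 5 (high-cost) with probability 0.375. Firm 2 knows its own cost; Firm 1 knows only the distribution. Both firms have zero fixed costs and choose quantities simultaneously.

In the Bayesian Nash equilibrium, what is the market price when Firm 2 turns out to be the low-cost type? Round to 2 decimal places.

56.54

Type-c best response for Firm 2: q₂(c) = (131 − c) − q₁/2.
Firm 1 maximizes expected profit; its first-order condition is 131 − q₁ − (1/2)E[q₂] − 36 = 0.
Substituting E[q₂] and solving: E[c₂] = 3.75, so q₁ = (131 − 2·36 + 3.75)/(3/2) = 41.8333.
q₂(low-cost) = 107.083, so P = 131 − (1/2)·(41.8333 + 107.083) = 56.5417.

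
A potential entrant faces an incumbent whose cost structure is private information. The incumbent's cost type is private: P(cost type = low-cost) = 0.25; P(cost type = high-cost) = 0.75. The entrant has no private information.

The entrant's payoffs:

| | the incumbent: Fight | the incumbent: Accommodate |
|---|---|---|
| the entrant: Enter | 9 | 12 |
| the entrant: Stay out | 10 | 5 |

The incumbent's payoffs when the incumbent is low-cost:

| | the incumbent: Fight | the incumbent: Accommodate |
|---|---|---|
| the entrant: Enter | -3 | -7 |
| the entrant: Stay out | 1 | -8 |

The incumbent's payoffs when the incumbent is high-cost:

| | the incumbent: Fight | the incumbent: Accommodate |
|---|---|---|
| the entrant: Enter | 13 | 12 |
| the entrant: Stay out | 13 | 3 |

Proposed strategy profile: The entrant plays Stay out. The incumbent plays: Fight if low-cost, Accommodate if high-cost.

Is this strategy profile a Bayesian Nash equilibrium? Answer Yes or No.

No

The entrant plays Stay out: E[Stay out] = 0.25·(10) + 0.75·(5) = 6.25; E[Enter] = 11.25. Not best-responding. ✗
The incumbent (cost type low-cost), facing Stay out: Fight gives 1, Accommodate gives -8. Proposed Fight is best. ✓
The incumbent (cost type high-cost), facing Stay out: Fight gives 13, Accommodate gives 3. Proposed Accommodate is not best — profitable deviation exists. ✗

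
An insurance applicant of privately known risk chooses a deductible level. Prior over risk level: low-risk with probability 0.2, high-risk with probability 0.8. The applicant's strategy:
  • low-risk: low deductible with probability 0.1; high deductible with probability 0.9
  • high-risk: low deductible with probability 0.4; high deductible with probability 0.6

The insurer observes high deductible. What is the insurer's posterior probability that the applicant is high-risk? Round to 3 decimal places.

P(high deductible) = 0.2·0.9 + 0.8·0.6 = 0.66
P(high-risk | high deductible) = (0.8·0.6) / 0.66 = 0.48 / 0.66 = 0.727273

0.727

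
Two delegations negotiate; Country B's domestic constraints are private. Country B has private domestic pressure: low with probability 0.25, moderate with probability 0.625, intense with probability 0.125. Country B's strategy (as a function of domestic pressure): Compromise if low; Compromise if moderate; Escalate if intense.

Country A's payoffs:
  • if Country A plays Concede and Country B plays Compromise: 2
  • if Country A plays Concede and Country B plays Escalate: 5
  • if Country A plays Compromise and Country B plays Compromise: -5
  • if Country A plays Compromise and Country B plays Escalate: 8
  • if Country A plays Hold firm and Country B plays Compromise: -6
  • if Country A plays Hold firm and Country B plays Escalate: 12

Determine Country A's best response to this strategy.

E[Concede] = 0.25·(2) + 0.625·(2) + 0.125·(5) = 2.375
E[Compromise] = 0.25·(-5) + 0.625·(-5) + 0.125·(8) = -3.375
E[Hold firm] = 0.25·(-6) + 0.625·(-6) + 0.125·(12) = -3.75
Best response: Concede (2.375 is the largest).

Concede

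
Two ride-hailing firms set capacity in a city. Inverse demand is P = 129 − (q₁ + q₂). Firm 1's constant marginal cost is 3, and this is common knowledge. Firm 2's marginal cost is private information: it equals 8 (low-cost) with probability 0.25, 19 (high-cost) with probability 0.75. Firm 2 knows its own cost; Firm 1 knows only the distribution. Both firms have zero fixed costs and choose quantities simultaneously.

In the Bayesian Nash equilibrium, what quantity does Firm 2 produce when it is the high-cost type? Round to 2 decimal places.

Type-c best response for Firm 2: q₂(c) = (129 − c)/2 − q₁/2.
Firm 1 maximizes expected profit; its first-order condition is 129 − 2q₁ − E[q₂] − 3 = 0.
Substituting E[q₂] and solving: E[c₂] = 16.25, so q₁ = (129 − 2·3 + 16.25)/3 = 46.4167.
q₂(high-cost) = (129 − 19 − 46.4167)/2 = 31.7917.

31.79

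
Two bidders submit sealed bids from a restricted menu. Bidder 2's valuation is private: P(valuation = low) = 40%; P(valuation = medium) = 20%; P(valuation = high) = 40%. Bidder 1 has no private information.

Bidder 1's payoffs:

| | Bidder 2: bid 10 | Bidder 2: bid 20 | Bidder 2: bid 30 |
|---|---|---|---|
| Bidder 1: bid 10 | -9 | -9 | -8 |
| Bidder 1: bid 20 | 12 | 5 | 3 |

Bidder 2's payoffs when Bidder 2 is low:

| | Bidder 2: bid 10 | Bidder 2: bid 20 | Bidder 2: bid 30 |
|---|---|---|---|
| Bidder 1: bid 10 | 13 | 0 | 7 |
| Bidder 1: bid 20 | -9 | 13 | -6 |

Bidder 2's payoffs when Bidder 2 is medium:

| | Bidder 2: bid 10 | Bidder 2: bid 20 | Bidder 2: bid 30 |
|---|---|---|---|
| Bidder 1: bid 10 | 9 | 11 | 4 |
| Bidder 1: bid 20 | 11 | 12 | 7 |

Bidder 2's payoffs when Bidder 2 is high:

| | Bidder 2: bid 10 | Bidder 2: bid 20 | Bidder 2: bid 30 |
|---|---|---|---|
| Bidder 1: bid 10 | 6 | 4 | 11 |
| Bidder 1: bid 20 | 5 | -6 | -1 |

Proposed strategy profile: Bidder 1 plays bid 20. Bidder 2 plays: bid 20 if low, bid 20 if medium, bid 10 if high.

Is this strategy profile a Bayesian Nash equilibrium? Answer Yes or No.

Bidder 1 plays bid 20: E[bid 20] = 0.4·(5) + 0.2·(5) + 0.4·(12) = 7.8; E[bid 10] = -9. Best-responding. ✓
Bidder 2 (valuation low), facing bid 20: bid 10 gives -9, bid 20 gives 13, bid 30 gives -6. Proposed bid 20 is best. ✓
Bidder 2 (valuation medium), facing bid 20: bid 10 gives 11, bid 20 gives 12, bid 30 gives 7. Proposed bid 20 is best. ✓
Bidder 2 (valuation high), facing bid 20: bid 10 gives 5, bid 20 gives -6, bid 30 gives -1. Proposed bid 10 is best. ✓

Yes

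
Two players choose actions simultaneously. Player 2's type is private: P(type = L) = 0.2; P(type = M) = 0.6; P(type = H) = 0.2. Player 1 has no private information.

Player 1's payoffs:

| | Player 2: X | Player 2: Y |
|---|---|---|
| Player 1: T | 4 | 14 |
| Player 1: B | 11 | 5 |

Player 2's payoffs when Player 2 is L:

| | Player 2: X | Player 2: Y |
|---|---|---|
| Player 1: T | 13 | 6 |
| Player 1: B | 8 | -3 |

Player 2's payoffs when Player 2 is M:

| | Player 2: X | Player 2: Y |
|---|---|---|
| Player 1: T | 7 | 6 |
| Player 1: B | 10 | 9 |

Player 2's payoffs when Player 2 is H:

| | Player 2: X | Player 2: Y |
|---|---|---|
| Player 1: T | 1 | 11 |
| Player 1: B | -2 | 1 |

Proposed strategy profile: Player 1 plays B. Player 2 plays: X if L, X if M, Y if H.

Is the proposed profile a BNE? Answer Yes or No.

A profile is a BNE iff every type of every player is best-responding given beliefs about the other side.
Player 1 plays B: E[B] = 0.2·(11) + 0.6·(11) + 0.2·(5) = 9.8; E[T] = 6. Best-responding. ✓
Player 2 (type L), facing B: X gives 8, Y gives -3. Proposed X is best. ✓
Player 2 (type M), facing B: X gives 10, Y gives 9. Proposed X is best. ✓
Player 2 (type H), facing B: X gives -2, Y gives 1. Proposed Y is best. ✓

Yes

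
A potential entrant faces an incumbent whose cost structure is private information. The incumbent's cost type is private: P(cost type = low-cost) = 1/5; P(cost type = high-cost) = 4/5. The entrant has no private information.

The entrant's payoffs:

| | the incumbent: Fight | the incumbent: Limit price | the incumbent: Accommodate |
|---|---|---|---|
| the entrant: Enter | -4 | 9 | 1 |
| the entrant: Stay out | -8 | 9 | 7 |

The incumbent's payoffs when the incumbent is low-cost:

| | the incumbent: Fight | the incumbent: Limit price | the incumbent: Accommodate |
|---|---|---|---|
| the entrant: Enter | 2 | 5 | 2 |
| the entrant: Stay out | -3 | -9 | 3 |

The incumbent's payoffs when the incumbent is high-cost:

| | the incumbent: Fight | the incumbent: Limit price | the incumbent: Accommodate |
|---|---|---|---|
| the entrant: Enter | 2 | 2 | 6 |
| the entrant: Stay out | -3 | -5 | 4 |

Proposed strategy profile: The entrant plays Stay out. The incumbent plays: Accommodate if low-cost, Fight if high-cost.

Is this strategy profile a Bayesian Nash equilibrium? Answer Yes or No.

No

The entrant plays Stay out: E[Stay out] = 1/5·(7) + 4/5·(-8) = -5; E[Enter] = -3. Not best-responding. ✗
The incumbent (cost type low-cost), facing Stay out: Fight gives -3, Limit price gives -9, Accommodate gives 3. Proposed Accommodate is best. ✓
The incumbent (cost type high-cost), facing Stay out: Fight gives -3, Limit price gives -5, Accommodate gives 4. Proposed Fight is not best — profitable deviation exists. ✗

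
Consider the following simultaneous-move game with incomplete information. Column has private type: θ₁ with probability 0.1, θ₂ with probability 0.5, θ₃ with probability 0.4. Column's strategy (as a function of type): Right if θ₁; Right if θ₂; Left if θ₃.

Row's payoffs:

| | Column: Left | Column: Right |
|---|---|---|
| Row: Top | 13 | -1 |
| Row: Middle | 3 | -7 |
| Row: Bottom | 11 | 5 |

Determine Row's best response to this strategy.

E[Top] = 0.1·(-1) + 0.5·(-1) + 0.4·(13) = 4.6
E[Middle] = 0.1·(-7) + 0.5·(-7) + 0.4·(3) = -3
E[Bottom] = 0.1·(5) + 0.5·(5) + 0.4·(11) = 7.4
Best response: Bottom (7.4 is the largest).

Bottom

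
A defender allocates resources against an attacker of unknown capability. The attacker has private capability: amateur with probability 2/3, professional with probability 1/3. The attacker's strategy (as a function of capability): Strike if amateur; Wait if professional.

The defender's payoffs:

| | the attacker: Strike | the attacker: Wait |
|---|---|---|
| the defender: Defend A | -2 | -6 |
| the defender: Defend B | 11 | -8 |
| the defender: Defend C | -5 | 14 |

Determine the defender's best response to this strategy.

Defend B

E[Defend A] = 2/3·(-2) + 1/3·(-6) = -10/3
E[Defend B] = 2/3·(11) + 1/3·(-8) = 14/3
E[Defend C] = 2/3·(-5) + 1/3·(14) = 4/3
Best response: Defend B (14/3 is the largest).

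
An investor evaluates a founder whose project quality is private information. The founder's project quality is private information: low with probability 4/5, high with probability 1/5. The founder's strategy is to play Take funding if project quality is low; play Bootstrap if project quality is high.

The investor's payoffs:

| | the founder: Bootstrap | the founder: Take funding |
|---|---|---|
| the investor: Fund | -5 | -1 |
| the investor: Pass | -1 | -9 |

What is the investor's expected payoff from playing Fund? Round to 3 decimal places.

E[Fund] = 4/5·(-1) + 1/5·(-5) = (-4/5) + (-1) = -9/5

-1.800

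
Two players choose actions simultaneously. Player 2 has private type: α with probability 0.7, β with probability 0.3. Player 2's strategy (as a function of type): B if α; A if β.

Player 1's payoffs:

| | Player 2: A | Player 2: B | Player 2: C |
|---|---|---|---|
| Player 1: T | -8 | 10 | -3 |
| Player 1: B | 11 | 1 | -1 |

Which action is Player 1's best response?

Compute Player 1's expected payoff for each action, taking the expectation over Player 2's type.
E[T] = 0.7·(10) + 0.3·(-8) = 4.6
E[B] = 0.7·(1) + 0.3·(11) = 4
Best response: T (4.6 is the largest).

T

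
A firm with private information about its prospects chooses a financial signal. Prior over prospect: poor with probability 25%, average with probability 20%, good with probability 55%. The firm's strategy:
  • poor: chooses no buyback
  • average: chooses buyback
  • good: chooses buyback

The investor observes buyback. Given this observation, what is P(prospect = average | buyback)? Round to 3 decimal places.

0.267

P(buyback) = 0.25·0 + 0.2·1 + 0.55·1 = 0.75
P(average | buyback) = (0.2·1) / 0.75 = 0.2 / 0.75 = 0.266667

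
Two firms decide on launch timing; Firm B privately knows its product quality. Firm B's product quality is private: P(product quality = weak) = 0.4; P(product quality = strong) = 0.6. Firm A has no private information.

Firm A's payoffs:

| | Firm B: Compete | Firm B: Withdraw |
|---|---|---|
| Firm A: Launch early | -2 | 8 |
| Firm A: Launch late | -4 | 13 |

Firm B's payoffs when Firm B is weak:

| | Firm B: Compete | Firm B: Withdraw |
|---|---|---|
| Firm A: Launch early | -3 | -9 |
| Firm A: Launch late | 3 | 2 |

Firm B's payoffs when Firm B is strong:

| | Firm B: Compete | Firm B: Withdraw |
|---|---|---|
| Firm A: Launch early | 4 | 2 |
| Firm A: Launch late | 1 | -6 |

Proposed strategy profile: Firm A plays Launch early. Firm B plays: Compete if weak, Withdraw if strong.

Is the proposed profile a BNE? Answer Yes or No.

No

A profile is a BNE iff every type of every player is best-responding given beliefs about the other side.
Firm A plays Launch early: E[Launch early] = 0.4·(-2) + 0.6·(8) = 4; E[Launch late] = 6.2. Not best-responding. ✗
Firm B (product quality weak), facing Launch early: Compete gives -3, Withdraw gives -9. Proposed Compete is best. ✓
Firm B (product quality strong), facing Launch early: Compete gives 4, Withdraw gives 2. Proposed Withdraw is not best — profitable deviation exists. ✗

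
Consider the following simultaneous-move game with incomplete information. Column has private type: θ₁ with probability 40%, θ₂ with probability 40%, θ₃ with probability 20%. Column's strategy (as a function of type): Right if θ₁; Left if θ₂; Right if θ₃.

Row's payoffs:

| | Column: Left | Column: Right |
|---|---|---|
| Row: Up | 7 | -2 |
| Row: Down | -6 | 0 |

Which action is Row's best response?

E[Up] = 0.4·(-2) + 0.4·(7) + 0.2·(-2) = 1.6
E[Down] = 0.4·(0) + 0.4·(-6) + 0.2·(0) = -2.4
Best response: Up (1.6 is the largest).

Up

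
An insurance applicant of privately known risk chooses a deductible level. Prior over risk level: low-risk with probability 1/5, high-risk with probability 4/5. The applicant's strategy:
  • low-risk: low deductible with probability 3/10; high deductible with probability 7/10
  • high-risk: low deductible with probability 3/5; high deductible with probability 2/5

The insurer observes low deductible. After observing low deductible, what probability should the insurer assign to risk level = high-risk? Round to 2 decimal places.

0.89

P(low deductible) = (1/5)·(3/10) + (4/5)·(3/5) = 27/50
P(high-risk | low deductible) = ((4/5)·(3/5)) / (27/50) = (12/25) / (27/50) = 8/9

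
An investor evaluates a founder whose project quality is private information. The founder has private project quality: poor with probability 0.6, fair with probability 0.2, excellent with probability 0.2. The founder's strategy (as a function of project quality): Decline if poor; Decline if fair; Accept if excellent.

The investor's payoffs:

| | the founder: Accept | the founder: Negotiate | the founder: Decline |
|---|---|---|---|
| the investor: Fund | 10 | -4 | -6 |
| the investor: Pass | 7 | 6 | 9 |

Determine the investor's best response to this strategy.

E[Fund] = 0.6·(-6) + 0.2·(-6) + 0.2·(10) = -2.8
E[Pass] = 0.6·(9) + 0.2·(9) + 0.2·(7) = 8.6
Best response: Pass (8.6 is the largest).

Pass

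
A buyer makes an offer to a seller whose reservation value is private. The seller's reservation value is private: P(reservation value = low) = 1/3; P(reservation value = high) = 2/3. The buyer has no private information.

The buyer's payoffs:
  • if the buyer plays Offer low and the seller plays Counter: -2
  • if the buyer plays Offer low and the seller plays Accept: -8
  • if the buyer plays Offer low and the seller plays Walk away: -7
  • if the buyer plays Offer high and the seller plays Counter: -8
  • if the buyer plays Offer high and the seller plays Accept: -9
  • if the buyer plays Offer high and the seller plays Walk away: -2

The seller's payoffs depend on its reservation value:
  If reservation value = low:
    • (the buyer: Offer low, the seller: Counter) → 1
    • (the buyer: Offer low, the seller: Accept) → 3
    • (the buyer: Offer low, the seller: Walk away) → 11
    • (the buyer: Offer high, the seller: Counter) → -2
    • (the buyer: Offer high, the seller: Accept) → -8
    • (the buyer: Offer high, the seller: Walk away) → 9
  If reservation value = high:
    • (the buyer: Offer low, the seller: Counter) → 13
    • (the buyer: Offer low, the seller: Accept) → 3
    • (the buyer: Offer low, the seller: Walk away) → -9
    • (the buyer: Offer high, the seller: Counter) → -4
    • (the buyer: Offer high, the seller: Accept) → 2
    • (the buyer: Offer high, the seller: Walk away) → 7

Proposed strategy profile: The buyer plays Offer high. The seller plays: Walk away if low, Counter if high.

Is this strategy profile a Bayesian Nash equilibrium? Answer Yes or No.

The buyer plays Offer high: E[Offer high] = 1/3·(-2) + 2/3·(-8) = -6; E[Offer low] = -11/3. Not best-responding. ✗
The seller (reservation value low), facing Offer high: Counter gives -2, Accept gives -8, Walk away gives 9. Proposed Walk away is best. ✓
The seller (reservation value high), facing Offer high: Counter gives -4, Accept gives 2, Walk away gives 7. Proposed Counter is not best — profitable deviation exists. ✗

No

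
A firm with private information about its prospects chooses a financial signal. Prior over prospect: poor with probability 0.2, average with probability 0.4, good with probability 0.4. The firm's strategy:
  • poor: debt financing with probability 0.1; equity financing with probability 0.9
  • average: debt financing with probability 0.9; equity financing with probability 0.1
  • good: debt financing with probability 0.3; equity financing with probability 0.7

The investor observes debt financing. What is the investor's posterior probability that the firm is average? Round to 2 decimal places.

0.72

Apply Bayes' rule using the sender's strategy as the likelihood.
P(debt financing) = 0.2·0.1 + 0.4·0.9 + 0.4·0.3 = 0.5
P(average | debt financing) = (0.4·0.9) / 0.5 = 0.36 / 0.5 = 0.72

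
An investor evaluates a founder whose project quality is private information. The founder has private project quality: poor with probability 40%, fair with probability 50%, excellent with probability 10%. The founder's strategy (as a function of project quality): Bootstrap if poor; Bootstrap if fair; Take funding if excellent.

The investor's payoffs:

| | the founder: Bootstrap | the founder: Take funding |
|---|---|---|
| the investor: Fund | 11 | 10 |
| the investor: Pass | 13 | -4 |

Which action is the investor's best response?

E[Fund] = 0.4·(11) + 0.5·(11) + 0.1·(10) = 10.9
E[Pass] = 0.4·(13) + 0.5·(13) + 0.1·(-4) = 11.3
Best response: Pass (11.3 is the largest).

Pass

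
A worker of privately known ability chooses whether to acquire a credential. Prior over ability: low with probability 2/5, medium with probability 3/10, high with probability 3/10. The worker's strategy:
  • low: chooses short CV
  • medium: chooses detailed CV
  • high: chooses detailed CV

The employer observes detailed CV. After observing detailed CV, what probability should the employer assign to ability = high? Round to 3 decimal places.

0.500

P(detailed CV) = (2/5)·0 + (3/10)·1 + (3/10)·1 = 3/5
P(high | detailed CV) = ((3/10)·1) / (3/5) = (3/10) / (3/5) = 1/2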